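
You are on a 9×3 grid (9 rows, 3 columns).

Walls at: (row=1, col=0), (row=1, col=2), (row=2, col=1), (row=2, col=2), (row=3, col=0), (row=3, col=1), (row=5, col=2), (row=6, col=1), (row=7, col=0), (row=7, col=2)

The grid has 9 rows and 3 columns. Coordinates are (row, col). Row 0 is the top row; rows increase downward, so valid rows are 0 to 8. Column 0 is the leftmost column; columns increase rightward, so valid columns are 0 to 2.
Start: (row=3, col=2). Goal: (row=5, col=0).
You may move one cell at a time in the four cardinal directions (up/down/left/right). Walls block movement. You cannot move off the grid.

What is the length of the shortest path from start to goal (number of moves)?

BFS from (row=3, col=2) until reaching (row=5, col=0):
  Distance 0: (row=3, col=2)
  Distance 1: (row=4, col=2)
  Distance 2: (row=4, col=1)
  Distance 3: (row=4, col=0), (row=5, col=1)
  Distance 4: (row=5, col=0)  <- goal reached here
One shortest path (4 moves): (row=3, col=2) -> (row=4, col=2) -> (row=4, col=1) -> (row=4, col=0) -> (row=5, col=0)

Answer: Shortest path length: 4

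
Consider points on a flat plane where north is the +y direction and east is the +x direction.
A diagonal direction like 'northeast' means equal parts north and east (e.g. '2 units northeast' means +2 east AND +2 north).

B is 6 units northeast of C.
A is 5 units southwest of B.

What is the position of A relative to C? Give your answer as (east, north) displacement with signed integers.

Place C at the origin (east=0, north=0).
  B is 6 units northeast of C: delta (east=+6, north=+6); B at (east=6, north=6).
  A is 5 units southwest of B: delta (east=-5, north=-5); A at (east=1, north=1).
Therefore A relative to C: (east=1, north=1).

Answer: A is at (east=1, north=1) relative to C.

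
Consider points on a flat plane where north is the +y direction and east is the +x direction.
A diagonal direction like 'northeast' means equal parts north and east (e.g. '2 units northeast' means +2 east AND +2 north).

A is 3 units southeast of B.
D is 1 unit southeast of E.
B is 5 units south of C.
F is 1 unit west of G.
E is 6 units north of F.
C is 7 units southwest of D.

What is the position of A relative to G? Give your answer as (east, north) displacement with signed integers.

Answer: A is at (east=-4, north=-10) relative to G.

Derivation:
Place G at the origin (east=0, north=0).
  F is 1 unit west of G: delta (east=-1, north=+0); F at (east=-1, north=0).
  E is 6 units north of F: delta (east=+0, north=+6); E at (east=-1, north=6).
  D is 1 unit southeast of E: delta (east=+1, north=-1); D at (east=0, north=5).
  C is 7 units southwest of D: delta (east=-7, north=-7); C at (east=-7, north=-2).
  B is 5 units south of C: delta (east=+0, north=-5); B at (east=-7, north=-7).
  A is 3 units southeast of B: delta (east=+3, north=-3); A at (east=-4, north=-10).
Therefore A relative to G: (east=-4, north=-10).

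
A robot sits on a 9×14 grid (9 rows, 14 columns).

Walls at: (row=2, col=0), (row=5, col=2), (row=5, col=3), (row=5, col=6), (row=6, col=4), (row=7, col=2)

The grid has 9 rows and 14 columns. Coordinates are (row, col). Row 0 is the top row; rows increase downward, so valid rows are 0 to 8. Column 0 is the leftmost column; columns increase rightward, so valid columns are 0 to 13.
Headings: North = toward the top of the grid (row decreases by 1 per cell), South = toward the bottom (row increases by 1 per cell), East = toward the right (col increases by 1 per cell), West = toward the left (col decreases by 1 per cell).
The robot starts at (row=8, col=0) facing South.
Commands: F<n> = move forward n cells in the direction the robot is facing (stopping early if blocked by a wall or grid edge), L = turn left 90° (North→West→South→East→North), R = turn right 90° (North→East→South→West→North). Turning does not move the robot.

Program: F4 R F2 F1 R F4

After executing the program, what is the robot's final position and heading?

Start: (row=8, col=0), facing South
  F4: move forward 0/4 (blocked), now at (row=8, col=0)
  R: turn right, now facing West
  F2: move forward 0/2 (blocked), now at (row=8, col=0)
  F1: move forward 0/1 (blocked), now at (row=8, col=0)
  R: turn right, now facing North
  F4: move forward 4, now at (row=4, col=0)
Final: (row=4, col=0), facing North

Answer: Final position: (row=4, col=0), facing North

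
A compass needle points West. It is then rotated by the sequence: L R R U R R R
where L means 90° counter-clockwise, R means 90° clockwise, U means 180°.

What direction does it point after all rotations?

Start: West
  L (left (90° counter-clockwise)) -> South
  R (right (90° clockwise)) -> West
  R (right (90° clockwise)) -> North
  U (U-turn (180°)) -> South
  R (right (90° clockwise)) -> West
  R (right (90° clockwise)) -> North
  R (right (90° clockwise)) -> East
Final: East

Answer: Final heading: East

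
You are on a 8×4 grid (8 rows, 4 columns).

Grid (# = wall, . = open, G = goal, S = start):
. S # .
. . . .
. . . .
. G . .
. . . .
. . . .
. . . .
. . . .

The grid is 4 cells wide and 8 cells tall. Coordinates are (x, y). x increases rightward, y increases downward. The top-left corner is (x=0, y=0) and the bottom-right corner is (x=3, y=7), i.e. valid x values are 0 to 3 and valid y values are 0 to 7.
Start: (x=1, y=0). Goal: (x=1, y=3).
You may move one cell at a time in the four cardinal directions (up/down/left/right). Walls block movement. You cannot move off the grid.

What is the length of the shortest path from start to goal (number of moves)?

BFS from (x=1, y=0) until reaching (x=1, y=3):
  Distance 0: (x=1, y=0)
  Distance 1: (x=0, y=0), (x=1, y=1)
  Distance 2: (x=0, y=1), (x=2, y=1), (x=1, y=2)
  Distance 3: (x=3, y=1), (x=0, y=2), (x=2, y=2), (x=1, y=3)  <- goal reached here
One shortest path (3 moves): (x=1, y=0) -> (x=1, y=1) -> (x=1, y=2) -> (x=1, y=3)

Answer: Shortest path length: 3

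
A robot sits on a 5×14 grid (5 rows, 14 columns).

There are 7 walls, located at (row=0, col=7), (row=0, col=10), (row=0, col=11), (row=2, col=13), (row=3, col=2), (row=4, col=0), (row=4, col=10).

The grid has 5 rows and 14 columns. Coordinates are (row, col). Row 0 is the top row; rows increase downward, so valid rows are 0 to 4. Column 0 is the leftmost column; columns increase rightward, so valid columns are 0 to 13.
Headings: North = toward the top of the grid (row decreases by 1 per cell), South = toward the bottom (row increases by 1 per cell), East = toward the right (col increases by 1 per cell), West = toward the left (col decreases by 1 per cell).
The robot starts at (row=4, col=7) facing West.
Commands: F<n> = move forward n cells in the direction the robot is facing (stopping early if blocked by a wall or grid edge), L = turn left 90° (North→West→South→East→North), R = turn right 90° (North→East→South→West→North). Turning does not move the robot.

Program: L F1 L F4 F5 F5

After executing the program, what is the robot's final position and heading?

Answer: Final position: (row=4, col=9), facing East

Derivation:
Start: (row=4, col=7), facing West
  L: turn left, now facing South
  F1: move forward 0/1 (blocked), now at (row=4, col=7)
  L: turn left, now facing East
  F4: move forward 2/4 (blocked), now at (row=4, col=9)
  F5: move forward 0/5 (blocked), now at (row=4, col=9)
  F5: move forward 0/5 (blocked), now at (row=4, col=9)
Final: (row=4, col=9), facing East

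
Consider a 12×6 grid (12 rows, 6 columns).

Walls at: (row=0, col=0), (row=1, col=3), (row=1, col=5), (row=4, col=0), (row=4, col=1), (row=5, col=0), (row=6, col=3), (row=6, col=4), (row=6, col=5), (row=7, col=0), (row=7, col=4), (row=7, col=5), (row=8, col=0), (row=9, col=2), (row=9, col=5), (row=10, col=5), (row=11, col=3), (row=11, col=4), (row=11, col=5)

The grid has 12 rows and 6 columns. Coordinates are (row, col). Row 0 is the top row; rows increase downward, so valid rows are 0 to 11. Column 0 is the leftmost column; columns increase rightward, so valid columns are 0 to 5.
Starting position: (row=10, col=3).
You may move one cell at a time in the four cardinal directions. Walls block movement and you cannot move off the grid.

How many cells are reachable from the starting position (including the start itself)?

Answer: Reachable cells: 53

Derivation:
BFS flood-fill from (row=10, col=3):
  Distance 0: (row=10, col=3)
  Distance 1: (row=9, col=3), (row=10, col=2), (row=10, col=4)
  Distance 2: (row=8, col=3), (row=9, col=4), (row=10, col=1), (row=11, col=2)
  Distance 3: (row=7, col=3), (row=8, col=2), (row=8, col=4), (row=9, col=1), (row=10, col=0), (row=11, col=1)
  Distance 4: (row=7, col=2), (row=8, col=1), (row=8, col=5), (row=9, col=0), (row=11, col=0)
  Distance 5: (row=6, col=2), (row=7, col=1)
  Distance 6: (row=5, col=2), (row=6, col=1)
  Distance 7: (row=4, col=2), (row=5, col=1), (row=5, col=3), (row=6, col=0)
  Distance 8: (row=3, col=2), (row=4, col=3), (row=5, col=4)
  Distance 9: (row=2, col=2), (row=3, col=1), (row=3, col=3), (row=4, col=4), (row=5, col=5)
  Distance 10: (row=1, col=2), (row=2, col=1), (row=2, col=3), (row=3, col=0), (row=3, col=4), (row=4, col=5)
  Distance 11: (row=0, col=2), (row=1, col=1), (row=2, col=0), (row=2, col=4), (row=3, col=5)
  Distance 12: (row=0, col=1), (row=0, col=3), (row=1, col=0), (row=1, col=4), (row=2, col=5)
  Distance 13: (row=0, col=4)
  Distance 14: (row=0, col=5)
Total reachable: 53 (grid has 53 open cells total)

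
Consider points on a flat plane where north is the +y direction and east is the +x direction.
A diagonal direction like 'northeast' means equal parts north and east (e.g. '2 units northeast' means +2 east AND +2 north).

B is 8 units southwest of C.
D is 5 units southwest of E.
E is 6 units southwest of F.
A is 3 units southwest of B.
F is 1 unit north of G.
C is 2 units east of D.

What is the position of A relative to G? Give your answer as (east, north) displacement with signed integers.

Answer: A is at (east=-20, north=-21) relative to G.

Derivation:
Place G at the origin (east=0, north=0).
  F is 1 unit north of G: delta (east=+0, north=+1); F at (east=0, north=1).
  E is 6 units southwest of F: delta (east=-6, north=-6); E at (east=-6, north=-5).
  D is 5 units southwest of E: delta (east=-5, north=-5); D at (east=-11, north=-10).
  C is 2 units east of D: delta (east=+2, north=+0); C at (east=-9, north=-10).
  B is 8 units southwest of C: delta (east=-8, north=-8); B at (east=-17, north=-18).
  A is 3 units southwest of B: delta (east=-3, north=-3); A at (east=-20, north=-21).
Therefore A relative to G: (east=-20, north=-21).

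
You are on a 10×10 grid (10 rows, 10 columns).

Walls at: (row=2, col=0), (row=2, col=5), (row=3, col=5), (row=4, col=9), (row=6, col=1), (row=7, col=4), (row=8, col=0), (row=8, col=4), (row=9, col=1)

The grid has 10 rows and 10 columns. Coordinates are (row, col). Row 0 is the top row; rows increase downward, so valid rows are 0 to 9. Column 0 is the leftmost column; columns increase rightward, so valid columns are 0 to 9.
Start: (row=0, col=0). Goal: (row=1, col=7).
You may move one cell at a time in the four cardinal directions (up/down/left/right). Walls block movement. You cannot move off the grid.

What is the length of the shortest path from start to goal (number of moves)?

Answer: Shortest path length: 8

Derivation:
BFS from (row=0, col=0) until reaching (row=1, col=7):
  Distance 0: (row=0, col=0)
  Distance 1: (row=0, col=1), (row=1, col=0)
  Distance 2: (row=0, col=2), (row=1, col=1)
  Distance 3: (row=0, col=3), (row=1, col=2), (row=2, col=1)
  Distance 4: (row=0, col=4), (row=1, col=3), (row=2, col=2), (row=3, col=1)
  Distance 5: (row=0, col=5), (row=1, col=4), (row=2, col=3), (row=3, col=0), (row=3, col=2), (row=4, col=1)
  Distance 6: (row=0, col=6), (row=1, col=5), (row=2, col=4), (row=3, col=3), (row=4, col=0), (row=4, col=2), (row=5, col=1)
  Distance 7: (row=0, col=7), (row=1, col=6), (row=3, col=4), (row=4, col=3), (row=5, col=0), (row=5, col=2)
  Distance 8: (row=0, col=8), (row=1, col=7), (row=2, col=6), (row=4, col=4), (row=5, col=3), (row=6, col=0), (row=6, col=2)  <- goal reached here
One shortest path (8 moves): (row=0, col=0) -> (row=0, col=1) -> (row=0, col=2) -> (row=0, col=3) -> (row=0, col=4) -> (row=0, col=5) -> (row=0, col=6) -> (row=0, col=7) -> (row=1, col=7)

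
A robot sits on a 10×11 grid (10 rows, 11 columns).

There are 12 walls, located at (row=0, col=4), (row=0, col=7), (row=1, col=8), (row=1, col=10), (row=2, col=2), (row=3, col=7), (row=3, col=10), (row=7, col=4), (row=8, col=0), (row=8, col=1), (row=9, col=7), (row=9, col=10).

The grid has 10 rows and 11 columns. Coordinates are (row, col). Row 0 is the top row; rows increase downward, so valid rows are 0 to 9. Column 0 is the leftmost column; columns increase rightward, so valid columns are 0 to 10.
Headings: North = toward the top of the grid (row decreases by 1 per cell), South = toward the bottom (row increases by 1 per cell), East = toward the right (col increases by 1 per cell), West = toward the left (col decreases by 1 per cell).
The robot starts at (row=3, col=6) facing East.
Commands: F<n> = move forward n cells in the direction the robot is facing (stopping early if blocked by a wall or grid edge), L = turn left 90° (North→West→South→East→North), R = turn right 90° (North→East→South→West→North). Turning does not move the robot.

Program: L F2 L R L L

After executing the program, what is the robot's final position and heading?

Answer: Final position: (row=1, col=6), facing South

Derivation:
Start: (row=3, col=6), facing East
  L: turn left, now facing North
  F2: move forward 2, now at (row=1, col=6)
  L: turn left, now facing West
  R: turn right, now facing North
  L: turn left, now facing West
  L: turn left, now facing South
Final: (row=1, col=6), facing South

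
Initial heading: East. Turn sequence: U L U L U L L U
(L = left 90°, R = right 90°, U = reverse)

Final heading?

Start: East
  U (U-turn (180°)) -> West
  L (left (90° counter-clockwise)) -> South
  U (U-turn (180°)) -> North
  L (left (90° counter-clockwise)) -> West
  U (U-turn (180°)) -> East
  L (left (90° counter-clockwise)) -> North
  L (left (90° counter-clockwise)) -> West
  U (U-turn (180°)) -> East
Final: East

Answer: Final heading: East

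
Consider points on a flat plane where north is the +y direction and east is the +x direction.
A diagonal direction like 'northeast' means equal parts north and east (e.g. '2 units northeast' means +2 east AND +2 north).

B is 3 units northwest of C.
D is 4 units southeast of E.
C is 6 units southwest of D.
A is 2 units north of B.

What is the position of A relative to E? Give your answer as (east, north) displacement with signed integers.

Place E at the origin (east=0, north=0).
  D is 4 units southeast of E: delta (east=+4, north=-4); D at (east=4, north=-4).
  C is 6 units southwest of D: delta (east=-6, north=-6); C at (east=-2, north=-10).
  B is 3 units northwest of C: delta (east=-3, north=+3); B at (east=-5, north=-7).
  A is 2 units north of B: delta (east=+0, north=+2); A at (east=-5, north=-5).
Therefore A relative to E: (east=-5, north=-5).

Answer: A is at (east=-5, north=-5) relative to E.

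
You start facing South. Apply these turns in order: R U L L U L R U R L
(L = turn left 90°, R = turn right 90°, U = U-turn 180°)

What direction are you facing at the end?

Answer: Final heading: West

Derivation:
Start: South
  R (right (90° clockwise)) -> West
  U (U-turn (180°)) -> East
  L (left (90° counter-clockwise)) -> North
  L (left (90° counter-clockwise)) -> West
  U (U-turn (180°)) -> East
  L (left (90° counter-clockwise)) -> North
  R (right (90° clockwise)) -> East
  U (U-turn (180°)) -> West
  R (right (90° clockwise)) -> North
  L (left (90° counter-clockwise)) -> West
Final: West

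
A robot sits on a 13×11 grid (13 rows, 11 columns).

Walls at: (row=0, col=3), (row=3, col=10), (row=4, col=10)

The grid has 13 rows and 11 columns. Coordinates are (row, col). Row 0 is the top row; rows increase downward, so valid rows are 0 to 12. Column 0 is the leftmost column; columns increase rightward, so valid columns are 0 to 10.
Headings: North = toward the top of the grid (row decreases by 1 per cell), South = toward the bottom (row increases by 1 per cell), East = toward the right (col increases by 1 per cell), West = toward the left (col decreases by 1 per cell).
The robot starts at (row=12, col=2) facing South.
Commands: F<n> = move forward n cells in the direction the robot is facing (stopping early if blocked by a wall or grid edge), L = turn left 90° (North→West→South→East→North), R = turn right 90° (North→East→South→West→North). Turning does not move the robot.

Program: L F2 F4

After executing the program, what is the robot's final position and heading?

Start: (row=12, col=2), facing South
  L: turn left, now facing East
  F2: move forward 2, now at (row=12, col=4)
  F4: move forward 4, now at (row=12, col=8)
Final: (row=12, col=8), facing East

Answer: Final position: (row=12, col=8), facing East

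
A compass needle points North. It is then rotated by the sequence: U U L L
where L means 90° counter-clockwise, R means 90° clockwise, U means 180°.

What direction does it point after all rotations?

Start: North
  U (U-turn (180°)) -> South
  U (U-turn (180°)) -> North
  L (left (90° counter-clockwise)) -> West
  L (left (90° counter-clockwise)) -> South
Final: South

Answer: Final heading: South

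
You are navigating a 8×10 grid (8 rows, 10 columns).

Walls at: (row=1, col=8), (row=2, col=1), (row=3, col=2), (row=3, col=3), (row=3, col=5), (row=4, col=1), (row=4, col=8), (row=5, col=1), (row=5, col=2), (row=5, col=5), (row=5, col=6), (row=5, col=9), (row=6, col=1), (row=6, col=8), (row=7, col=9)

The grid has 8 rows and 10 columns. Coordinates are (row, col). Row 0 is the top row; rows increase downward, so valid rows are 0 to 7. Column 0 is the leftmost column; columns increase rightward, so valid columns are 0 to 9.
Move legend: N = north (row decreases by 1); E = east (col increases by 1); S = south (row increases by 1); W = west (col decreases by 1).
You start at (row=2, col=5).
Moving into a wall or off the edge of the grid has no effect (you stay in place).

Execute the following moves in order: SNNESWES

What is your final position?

Start: (row=2, col=5)
  S (south): blocked, stay at (row=2, col=5)
  N (north): (row=2, col=5) -> (row=1, col=5)
  N (north): (row=1, col=5) -> (row=0, col=5)
  E (east): (row=0, col=5) -> (row=0, col=6)
  S (south): (row=0, col=6) -> (row=1, col=6)
  W (west): (row=1, col=6) -> (row=1, col=5)
  E (east): (row=1, col=5) -> (row=1, col=6)
  S (south): (row=1, col=6) -> (row=2, col=6)
Final: (row=2, col=6)

Answer: Final position: (row=2, col=6)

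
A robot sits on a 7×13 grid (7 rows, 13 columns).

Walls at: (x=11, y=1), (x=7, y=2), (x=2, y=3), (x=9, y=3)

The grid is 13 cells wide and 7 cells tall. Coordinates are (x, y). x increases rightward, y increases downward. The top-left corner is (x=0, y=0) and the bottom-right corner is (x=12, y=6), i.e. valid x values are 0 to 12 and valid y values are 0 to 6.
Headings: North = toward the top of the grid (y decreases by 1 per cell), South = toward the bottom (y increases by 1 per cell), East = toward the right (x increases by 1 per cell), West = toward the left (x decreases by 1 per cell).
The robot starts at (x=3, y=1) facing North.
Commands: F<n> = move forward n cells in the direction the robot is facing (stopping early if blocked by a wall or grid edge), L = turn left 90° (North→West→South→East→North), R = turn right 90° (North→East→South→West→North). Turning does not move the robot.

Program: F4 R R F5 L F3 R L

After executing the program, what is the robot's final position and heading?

Start: (x=3, y=1), facing North
  F4: move forward 1/4 (blocked), now at (x=3, y=0)
  R: turn right, now facing East
  R: turn right, now facing South
  F5: move forward 5, now at (x=3, y=5)
  L: turn left, now facing East
  F3: move forward 3, now at (x=6, y=5)
  R: turn right, now facing South
  L: turn left, now facing East
Final: (x=6, y=5), facing East

Answer: Final position: (x=6, y=5), facing East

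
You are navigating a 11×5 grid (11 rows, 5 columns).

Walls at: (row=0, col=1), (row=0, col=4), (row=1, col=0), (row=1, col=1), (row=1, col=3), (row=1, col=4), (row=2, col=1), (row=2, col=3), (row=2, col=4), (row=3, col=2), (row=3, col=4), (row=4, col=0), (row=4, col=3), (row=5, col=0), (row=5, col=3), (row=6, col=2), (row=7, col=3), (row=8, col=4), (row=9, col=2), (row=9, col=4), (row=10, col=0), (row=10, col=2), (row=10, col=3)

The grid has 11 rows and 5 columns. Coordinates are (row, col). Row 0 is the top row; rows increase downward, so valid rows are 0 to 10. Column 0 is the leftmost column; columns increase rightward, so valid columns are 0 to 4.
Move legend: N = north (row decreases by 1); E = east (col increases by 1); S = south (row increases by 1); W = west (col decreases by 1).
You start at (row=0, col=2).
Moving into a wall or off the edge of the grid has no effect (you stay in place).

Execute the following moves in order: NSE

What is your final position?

Start: (row=0, col=2)
  N (north): blocked, stay at (row=0, col=2)
  S (south): (row=0, col=2) -> (row=1, col=2)
  E (east): blocked, stay at (row=1, col=2)
Final: (row=1, col=2)

Answer: Final position: (row=1, col=2)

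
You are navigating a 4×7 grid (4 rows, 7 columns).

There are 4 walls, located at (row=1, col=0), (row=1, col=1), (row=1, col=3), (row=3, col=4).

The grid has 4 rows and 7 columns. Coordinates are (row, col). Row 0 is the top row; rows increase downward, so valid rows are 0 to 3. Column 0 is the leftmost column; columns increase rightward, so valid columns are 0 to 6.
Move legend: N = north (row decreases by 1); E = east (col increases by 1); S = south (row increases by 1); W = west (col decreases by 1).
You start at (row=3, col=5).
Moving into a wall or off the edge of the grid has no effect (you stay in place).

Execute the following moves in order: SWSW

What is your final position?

Answer: Final position: (row=3, col=5)

Derivation:
Start: (row=3, col=5)
  S (south): blocked, stay at (row=3, col=5)
  W (west): blocked, stay at (row=3, col=5)
  S (south): blocked, stay at (row=3, col=5)
  W (west): blocked, stay at (row=3, col=5)
Final: (row=3, col=5)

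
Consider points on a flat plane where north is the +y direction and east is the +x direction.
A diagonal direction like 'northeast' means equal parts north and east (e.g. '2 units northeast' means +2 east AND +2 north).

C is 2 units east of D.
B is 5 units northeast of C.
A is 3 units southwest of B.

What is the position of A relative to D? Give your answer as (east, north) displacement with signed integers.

Place D at the origin (east=0, north=0).
  C is 2 units east of D: delta (east=+2, north=+0); C at (east=2, north=0).
  B is 5 units northeast of C: delta (east=+5, north=+5); B at (east=7, north=5).
  A is 3 units southwest of B: delta (east=-3, north=-3); A at (east=4, north=2).
Therefore A relative to D: (east=4, north=2).

Answer: A is at (east=4, north=2) relative to D.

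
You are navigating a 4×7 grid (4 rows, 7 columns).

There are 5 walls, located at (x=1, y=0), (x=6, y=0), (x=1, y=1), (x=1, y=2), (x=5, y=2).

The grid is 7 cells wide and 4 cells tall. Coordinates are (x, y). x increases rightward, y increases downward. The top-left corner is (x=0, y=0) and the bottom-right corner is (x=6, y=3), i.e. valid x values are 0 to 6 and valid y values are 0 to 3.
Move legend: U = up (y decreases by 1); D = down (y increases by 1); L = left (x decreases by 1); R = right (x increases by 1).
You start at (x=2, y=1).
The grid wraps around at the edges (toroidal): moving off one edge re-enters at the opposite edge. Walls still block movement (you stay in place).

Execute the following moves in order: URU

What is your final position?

Answer: Final position: (x=3, y=3)

Derivation:
Start: (x=2, y=1)
  U (up): (x=2, y=1) -> (x=2, y=0)
  R (right): (x=2, y=0) -> (x=3, y=0)
  U (up): (x=3, y=0) -> (x=3, y=3)
Final: (x=3, y=3)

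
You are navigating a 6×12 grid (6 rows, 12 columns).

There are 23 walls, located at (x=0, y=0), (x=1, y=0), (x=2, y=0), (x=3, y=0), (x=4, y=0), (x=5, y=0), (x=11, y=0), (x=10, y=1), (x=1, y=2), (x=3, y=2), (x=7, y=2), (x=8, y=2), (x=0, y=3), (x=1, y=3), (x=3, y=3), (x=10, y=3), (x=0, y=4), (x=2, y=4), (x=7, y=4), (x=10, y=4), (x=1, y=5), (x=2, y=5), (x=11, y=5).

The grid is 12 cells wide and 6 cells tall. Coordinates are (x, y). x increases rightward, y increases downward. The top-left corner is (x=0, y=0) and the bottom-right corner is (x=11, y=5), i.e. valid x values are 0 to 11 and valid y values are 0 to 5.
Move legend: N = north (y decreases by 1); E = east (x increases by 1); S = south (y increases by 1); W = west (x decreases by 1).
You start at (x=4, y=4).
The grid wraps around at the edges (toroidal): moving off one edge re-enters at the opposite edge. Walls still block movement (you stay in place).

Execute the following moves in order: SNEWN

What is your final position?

Answer: Final position: (x=4, y=3)

Derivation:
Start: (x=4, y=4)
  S (south): (x=4, y=4) -> (x=4, y=5)
  N (north): (x=4, y=5) -> (x=4, y=4)
  E (east): (x=4, y=4) -> (x=5, y=4)
  W (west): (x=5, y=4) -> (x=4, y=4)
  N (north): (x=4, y=4) -> (x=4, y=3)
Final: (x=4, y=3)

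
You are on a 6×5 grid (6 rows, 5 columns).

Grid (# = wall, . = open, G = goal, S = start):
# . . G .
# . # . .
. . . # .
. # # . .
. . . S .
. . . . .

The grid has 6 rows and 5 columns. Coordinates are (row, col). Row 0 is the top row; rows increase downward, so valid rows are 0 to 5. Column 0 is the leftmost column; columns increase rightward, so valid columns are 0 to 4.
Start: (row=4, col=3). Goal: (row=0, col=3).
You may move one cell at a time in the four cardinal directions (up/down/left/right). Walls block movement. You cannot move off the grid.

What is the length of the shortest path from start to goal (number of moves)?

Answer: Shortest path length: 6

Derivation:
BFS from (row=4, col=3) until reaching (row=0, col=3):
  Distance 0: (row=4, col=3)
  Distance 1: (row=3, col=3), (row=4, col=2), (row=4, col=4), (row=5, col=3)
  Distance 2: (row=3, col=4), (row=4, col=1), (row=5, col=2), (row=5, col=4)
  Distance 3: (row=2, col=4), (row=4, col=0), (row=5, col=1)
  Distance 4: (row=1, col=4), (row=3, col=0), (row=5, col=0)
  Distance 5: (row=0, col=4), (row=1, col=3), (row=2, col=0)
  Distance 6: (row=0, col=3), (row=2, col=1)  <- goal reached here
One shortest path (6 moves): (row=4, col=3) -> (row=4, col=4) -> (row=3, col=4) -> (row=2, col=4) -> (row=1, col=4) -> (row=1, col=3) -> (row=0, col=3)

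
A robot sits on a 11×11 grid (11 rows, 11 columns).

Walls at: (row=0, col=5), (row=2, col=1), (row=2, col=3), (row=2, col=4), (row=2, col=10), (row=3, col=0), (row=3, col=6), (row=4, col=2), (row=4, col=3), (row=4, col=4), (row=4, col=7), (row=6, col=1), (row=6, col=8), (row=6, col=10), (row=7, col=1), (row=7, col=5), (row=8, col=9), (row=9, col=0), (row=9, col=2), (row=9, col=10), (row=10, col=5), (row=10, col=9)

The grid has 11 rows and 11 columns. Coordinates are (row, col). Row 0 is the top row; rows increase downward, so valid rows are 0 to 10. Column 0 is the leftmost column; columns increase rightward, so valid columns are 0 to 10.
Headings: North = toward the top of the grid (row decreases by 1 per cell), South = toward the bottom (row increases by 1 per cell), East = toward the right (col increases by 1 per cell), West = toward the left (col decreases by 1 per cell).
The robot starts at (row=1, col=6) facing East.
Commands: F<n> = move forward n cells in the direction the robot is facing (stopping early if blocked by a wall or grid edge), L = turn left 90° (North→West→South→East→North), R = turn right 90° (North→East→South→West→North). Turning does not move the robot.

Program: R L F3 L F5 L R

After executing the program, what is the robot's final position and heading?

Answer: Final position: (row=0, col=9), facing North

Derivation:
Start: (row=1, col=6), facing East
  R: turn right, now facing South
  L: turn left, now facing East
  F3: move forward 3, now at (row=1, col=9)
  L: turn left, now facing North
  F5: move forward 1/5 (blocked), now at (row=0, col=9)
  L: turn left, now facing West
  R: turn right, now facing North
Final: (row=0, col=9), facing North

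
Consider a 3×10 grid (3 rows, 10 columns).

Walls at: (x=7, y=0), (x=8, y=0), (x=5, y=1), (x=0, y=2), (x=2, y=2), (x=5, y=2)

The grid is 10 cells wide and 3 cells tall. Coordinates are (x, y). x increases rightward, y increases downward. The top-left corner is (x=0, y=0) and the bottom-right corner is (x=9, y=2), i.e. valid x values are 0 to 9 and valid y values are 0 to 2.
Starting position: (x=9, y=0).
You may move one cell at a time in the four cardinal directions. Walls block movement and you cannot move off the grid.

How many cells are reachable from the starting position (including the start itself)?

BFS flood-fill from (x=9, y=0):
  Distance 0: (x=9, y=0)
  Distance 1: (x=9, y=1)
  Distance 2: (x=8, y=1), (x=9, y=2)
  Distance 3: (x=7, y=1), (x=8, y=2)
  Distance 4: (x=6, y=1), (x=7, y=2)
  Distance 5: (x=6, y=0), (x=6, y=2)
  Distance 6: (x=5, y=0)
  Distance 7: (x=4, y=0)
  Distance 8: (x=3, y=0), (x=4, y=1)
  Distance 9: (x=2, y=0), (x=3, y=1), (x=4, y=2)
  Distance 10: (x=1, y=0), (x=2, y=1), (x=3, y=2)
  Distance 11: (x=0, y=0), (x=1, y=1)
  Distance 12: (x=0, y=1), (x=1, y=2)
Total reachable: 24 (grid has 24 open cells total)

Answer: Reachable cells: 24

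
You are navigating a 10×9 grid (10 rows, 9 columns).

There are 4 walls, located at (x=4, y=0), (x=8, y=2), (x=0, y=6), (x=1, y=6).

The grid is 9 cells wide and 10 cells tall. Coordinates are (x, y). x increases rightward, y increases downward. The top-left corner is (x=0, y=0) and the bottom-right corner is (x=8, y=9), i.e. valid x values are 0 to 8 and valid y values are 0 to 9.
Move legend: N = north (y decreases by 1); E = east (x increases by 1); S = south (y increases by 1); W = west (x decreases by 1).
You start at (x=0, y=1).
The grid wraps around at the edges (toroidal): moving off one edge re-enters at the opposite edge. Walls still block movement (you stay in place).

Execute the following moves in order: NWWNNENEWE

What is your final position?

Start: (x=0, y=1)
  N (north): (x=0, y=1) -> (x=0, y=0)
  W (west): (x=0, y=0) -> (x=8, y=0)
  W (west): (x=8, y=0) -> (x=7, y=0)
  N (north): (x=7, y=0) -> (x=7, y=9)
  N (north): (x=7, y=9) -> (x=7, y=8)
  E (east): (x=7, y=8) -> (x=8, y=8)
  N (north): (x=8, y=8) -> (x=8, y=7)
  E (east): (x=8, y=7) -> (x=0, y=7)
  W (west): (x=0, y=7) -> (x=8, y=7)
  E (east): (x=8, y=7) -> (x=0, y=7)
Final: (x=0, y=7)

Answer: Final position: (x=0, y=7)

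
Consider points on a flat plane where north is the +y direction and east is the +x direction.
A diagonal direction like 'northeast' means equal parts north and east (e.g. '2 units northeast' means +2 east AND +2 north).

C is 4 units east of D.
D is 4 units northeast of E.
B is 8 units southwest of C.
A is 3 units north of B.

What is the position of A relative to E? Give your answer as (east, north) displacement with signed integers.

Answer: A is at (east=0, north=-1) relative to E.

Derivation:
Place E at the origin (east=0, north=0).
  D is 4 units northeast of E: delta (east=+4, north=+4); D at (east=4, north=4).
  C is 4 units east of D: delta (east=+4, north=+0); C at (east=8, north=4).
  B is 8 units southwest of C: delta (east=-8, north=-8); B at (east=0, north=-4).
  A is 3 units north of B: delta (east=+0, north=+3); A at (east=0, north=-1).
Therefore A relative to E: (east=0, north=-1).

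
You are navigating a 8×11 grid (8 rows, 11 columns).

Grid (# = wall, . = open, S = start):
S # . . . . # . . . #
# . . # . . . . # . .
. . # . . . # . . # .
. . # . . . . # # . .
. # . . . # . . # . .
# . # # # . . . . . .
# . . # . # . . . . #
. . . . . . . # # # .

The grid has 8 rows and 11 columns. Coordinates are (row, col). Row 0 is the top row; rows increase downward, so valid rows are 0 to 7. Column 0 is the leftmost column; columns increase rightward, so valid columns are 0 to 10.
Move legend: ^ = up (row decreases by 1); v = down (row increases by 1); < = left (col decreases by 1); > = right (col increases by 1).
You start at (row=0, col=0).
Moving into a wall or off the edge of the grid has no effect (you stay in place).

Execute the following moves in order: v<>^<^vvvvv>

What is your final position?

Start: (row=0, col=0)
  v (down): blocked, stay at (row=0, col=0)
  < (left): blocked, stay at (row=0, col=0)
  > (right): blocked, stay at (row=0, col=0)
  ^ (up): blocked, stay at (row=0, col=0)
  < (left): blocked, stay at (row=0, col=0)
  ^ (up): blocked, stay at (row=0, col=0)
  [×5]v (down): blocked, stay at (row=0, col=0)
  > (right): blocked, stay at (row=0, col=0)
Final: (row=0, col=0)

Answer: Final position: (row=0, col=0)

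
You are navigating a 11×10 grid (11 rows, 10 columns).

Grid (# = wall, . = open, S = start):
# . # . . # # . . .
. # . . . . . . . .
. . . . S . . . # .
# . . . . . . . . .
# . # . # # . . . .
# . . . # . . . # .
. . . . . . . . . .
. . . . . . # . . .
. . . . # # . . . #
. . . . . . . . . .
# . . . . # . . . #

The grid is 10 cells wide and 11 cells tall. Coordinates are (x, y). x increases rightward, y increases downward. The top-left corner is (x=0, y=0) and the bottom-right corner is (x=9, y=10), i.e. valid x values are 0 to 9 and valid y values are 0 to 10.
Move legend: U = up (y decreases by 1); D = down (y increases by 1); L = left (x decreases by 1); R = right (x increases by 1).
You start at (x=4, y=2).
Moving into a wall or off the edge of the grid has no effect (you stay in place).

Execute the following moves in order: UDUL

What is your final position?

Start: (x=4, y=2)
  U (up): (x=4, y=2) -> (x=4, y=1)
  D (down): (x=4, y=1) -> (x=4, y=2)
  U (up): (x=4, y=2) -> (x=4, y=1)
  L (left): (x=4, y=1) -> (x=3, y=1)
Final: (x=3, y=1)

Answer: Final position: (x=3, y=1)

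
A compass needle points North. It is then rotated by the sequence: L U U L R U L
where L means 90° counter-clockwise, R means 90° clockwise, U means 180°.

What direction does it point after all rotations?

Answer: Final heading: North

Derivation:
Start: North
  L (left (90° counter-clockwise)) -> West
  U (U-turn (180°)) -> East
  U (U-turn (180°)) -> West
  L (left (90° counter-clockwise)) -> South
  R (right (90° clockwise)) -> West
  U (U-turn (180°)) -> East
  L (left (90° counter-clockwise)) -> North
Final: North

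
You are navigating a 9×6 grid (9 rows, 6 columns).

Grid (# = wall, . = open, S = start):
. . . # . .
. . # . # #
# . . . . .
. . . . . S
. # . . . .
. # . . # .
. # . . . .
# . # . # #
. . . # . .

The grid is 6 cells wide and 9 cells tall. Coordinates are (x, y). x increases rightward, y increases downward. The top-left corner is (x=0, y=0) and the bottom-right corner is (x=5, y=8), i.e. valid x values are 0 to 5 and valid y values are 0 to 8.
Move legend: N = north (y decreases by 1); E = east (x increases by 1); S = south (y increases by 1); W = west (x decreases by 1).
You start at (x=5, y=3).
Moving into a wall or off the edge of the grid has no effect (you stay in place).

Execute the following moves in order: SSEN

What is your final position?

Answer: Final position: (x=5, y=4)

Derivation:
Start: (x=5, y=3)
  S (south): (x=5, y=3) -> (x=5, y=4)
  S (south): (x=5, y=4) -> (x=5, y=5)
  E (east): blocked, stay at (x=5, y=5)
  N (north): (x=5, y=5) -> (x=5, y=4)
Final: (x=5, y=4)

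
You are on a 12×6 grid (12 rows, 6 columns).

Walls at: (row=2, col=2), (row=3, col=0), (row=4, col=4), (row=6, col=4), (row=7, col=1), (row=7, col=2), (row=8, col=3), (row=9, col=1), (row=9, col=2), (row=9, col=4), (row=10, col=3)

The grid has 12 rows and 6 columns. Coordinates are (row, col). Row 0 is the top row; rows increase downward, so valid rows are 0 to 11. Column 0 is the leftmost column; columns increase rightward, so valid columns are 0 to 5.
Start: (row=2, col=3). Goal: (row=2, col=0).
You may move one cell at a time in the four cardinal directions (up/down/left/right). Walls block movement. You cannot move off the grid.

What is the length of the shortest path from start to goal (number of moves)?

BFS from (row=2, col=3) until reaching (row=2, col=0):
  Distance 0: (row=2, col=3)
  Distance 1: (row=1, col=3), (row=2, col=4), (row=3, col=3)
  Distance 2: (row=0, col=3), (row=1, col=2), (row=1, col=4), (row=2, col=5), (row=3, col=2), (row=3, col=4), (row=4, col=3)
  Distance 3: (row=0, col=2), (row=0, col=4), (row=1, col=1), (row=1, col=5), (row=3, col=1), (row=3, col=5), (row=4, col=2), (row=5, col=3)
  Distance 4: (row=0, col=1), (row=0, col=5), (row=1, col=0), (row=2, col=1), (row=4, col=1), (row=4, col=5), (row=5, col=2), (row=5, col=4), (row=6, col=3)
  Distance 5: (row=0, col=0), (row=2, col=0), (row=4, col=0), (row=5, col=1), (row=5, col=5), (row=6, col=2), (row=7, col=3)  <- goal reached here
One shortest path (5 moves): (row=2, col=3) -> (row=1, col=3) -> (row=1, col=2) -> (row=1, col=1) -> (row=1, col=0) -> (row=2, col=0)

Answer: Shortest path length: 5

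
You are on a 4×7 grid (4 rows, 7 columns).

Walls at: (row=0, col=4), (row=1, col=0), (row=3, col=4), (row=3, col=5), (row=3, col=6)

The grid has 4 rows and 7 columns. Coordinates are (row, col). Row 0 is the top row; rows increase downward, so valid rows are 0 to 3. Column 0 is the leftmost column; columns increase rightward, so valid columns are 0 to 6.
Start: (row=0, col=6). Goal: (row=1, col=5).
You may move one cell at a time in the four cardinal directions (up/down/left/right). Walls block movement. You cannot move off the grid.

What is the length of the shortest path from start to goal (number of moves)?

BFS from (row=0, col=6) until reaching (row=1, col=5):
  Distance 0: (row=0, col=6)
  Distance 1: (row=0, col=5), (row=1, col=6)
  Distance 2: (row=1, col=5), (row=2, col=6)  <- goal reached here
One shortest path (2 moves): (row=0, col=6) -> (row=0, col=5) -> (row=1, col=5)

Answer: Shortest path length: 2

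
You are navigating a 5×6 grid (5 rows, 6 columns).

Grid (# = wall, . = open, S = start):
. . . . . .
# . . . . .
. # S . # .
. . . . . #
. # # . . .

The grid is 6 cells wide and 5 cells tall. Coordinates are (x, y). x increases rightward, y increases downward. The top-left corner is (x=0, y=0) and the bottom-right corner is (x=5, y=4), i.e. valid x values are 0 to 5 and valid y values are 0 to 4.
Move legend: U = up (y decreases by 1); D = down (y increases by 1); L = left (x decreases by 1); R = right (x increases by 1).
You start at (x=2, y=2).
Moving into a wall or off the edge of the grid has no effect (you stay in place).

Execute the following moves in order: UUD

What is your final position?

Answer: Final position: (x=2, y=1)

Derivation:
Start: (x=2, y=2)
  U (up): (x=2, y=2) -> (x=2, y=1)
  U (up): (x=2, y=1) -> (x=2, y=0)
  D (down): (x=2, y=0) -> (x=2, y=1)
Final: (x=2, y=1)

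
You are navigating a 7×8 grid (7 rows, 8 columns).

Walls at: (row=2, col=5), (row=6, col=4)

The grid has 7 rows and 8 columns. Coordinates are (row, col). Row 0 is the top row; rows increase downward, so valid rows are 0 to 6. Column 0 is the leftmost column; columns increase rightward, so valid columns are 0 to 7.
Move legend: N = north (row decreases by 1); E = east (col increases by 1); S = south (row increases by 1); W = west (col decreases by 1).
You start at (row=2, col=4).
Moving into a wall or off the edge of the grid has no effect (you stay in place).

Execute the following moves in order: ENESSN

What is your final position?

Start: (row=2, col=4)
  E (east): blocked, stay at (row=2, col=4)
  N (north): (row=2, col=4) -> (row=1, col=4)
  E (east): (row=1, col=4) -> (row=1, col=5)
  S (south): blocked, stay at (row=1, col=5)
  S (south): blocked, stay at (row=1, col=5)
  N (north): (row=1, col=5) -> (row=0, col=5)
Final: (row=0, col=5)

Answer: Final position: (row=0, col=5)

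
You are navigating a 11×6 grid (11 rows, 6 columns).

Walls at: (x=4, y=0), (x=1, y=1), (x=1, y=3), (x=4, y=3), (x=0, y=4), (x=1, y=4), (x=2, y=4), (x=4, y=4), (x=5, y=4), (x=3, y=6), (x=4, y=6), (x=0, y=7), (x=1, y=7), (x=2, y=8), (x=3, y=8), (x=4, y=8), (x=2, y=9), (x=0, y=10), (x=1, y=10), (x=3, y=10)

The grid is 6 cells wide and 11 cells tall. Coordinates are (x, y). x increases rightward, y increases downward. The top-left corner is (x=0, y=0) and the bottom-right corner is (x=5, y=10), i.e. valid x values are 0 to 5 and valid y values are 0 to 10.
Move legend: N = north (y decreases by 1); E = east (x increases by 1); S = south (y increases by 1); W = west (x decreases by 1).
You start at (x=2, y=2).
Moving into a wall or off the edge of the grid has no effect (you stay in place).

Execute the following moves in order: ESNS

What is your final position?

Start: (x=2, y=2)
  E (east): (x=2, y=2) -> (x=3, y=2)
  S (south): (x=3, y=2) -> (x=3, y=3)
  N (north): (x=3, y=3) -> (x=3, y=2)
  S (south): (x=3, y=2) -> (x=3, y=3)
Final: (x=3, y=3)

Answer: Final position: (x=3, y=3)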